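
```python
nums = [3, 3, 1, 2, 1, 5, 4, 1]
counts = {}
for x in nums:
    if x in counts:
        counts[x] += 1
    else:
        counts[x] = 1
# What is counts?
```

Initial: counts = {}, nums = [3, 3, 1, 2, 1, 5, 4, 1]
See 3: counts = {3: 1}
See 3: counts = {3: 2}
See 1: counts = {3: 2, 1: 1}
See 2: counts = {3: 2, 1: 1, 2: 1}
See 1: counts = {3: 2, 1: 2, 2: 1}
See 5: counts = {3: 2, 1: 2, 2: 1, 5: 1}
See 4: counts = {3: 2, 1: 2, 2: 1, 5: 1, 4: 1}
See 1: counts = {3: 2, 1: 3, 2: 1, 5: 1, 4: 1}

{3: 2, 1: 3, 2: 1, 5: 1, 4: 1}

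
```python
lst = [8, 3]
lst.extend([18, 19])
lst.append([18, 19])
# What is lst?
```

After line 1: lst = [8, 3]
After line 2 (extend unpacks [18, 19]): lst = [8, 3, 18, 19]
After line 3 (append adds [18, 19] as single element): lst = [8, 3, 18, 19, [18, 19]]

[8, 3, 18, 19, [18, 19]]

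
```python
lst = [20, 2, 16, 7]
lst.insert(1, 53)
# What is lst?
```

[20, 53, 2, 16, 7]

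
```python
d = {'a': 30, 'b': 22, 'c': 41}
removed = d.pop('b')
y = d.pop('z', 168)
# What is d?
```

After line 1: d = {'a': 30, 'b': 22, 'c': 41}
After line 2 (pop 'b' returns 22): d = {'a': 30, 'c': 41}, removed = 22
After line 3 (pop 'z' missing, returns default 168): d = {'a': 30, 'c': 41}, y = 168

{'a': 30, 'c': 41}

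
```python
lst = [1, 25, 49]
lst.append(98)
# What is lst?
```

[1, 25, 49, 98]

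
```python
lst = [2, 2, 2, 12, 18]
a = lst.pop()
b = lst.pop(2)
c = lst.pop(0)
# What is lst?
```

After line 1: lst = [2, 2, 2, 12, 18]
After line 2 (pop() -> a = 18): lst = [2, 2, 2, 12]
After line 3 (pop(2) -> b = 2): lst = [2, 2, 12]
After line 4 (pop(0) -> c = 2): lst = [2, 12]

[2, 12]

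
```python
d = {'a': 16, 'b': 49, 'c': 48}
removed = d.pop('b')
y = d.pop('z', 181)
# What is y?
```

After line 1: d = {'a': 16, 'b': 49, 'c': 48}
After line 2 (pop 'b' returns 49): d = {'a': 16, 'c': 48}, removed = 49
After line 3 (pop 'z' missing, returns default 181): d = {'a': 16, 'c': 48}, y = 181

181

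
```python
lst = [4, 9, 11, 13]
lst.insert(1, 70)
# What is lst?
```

[4, 70, 9, 11, 13]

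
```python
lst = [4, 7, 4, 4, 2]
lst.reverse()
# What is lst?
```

[2, 4, 4, 7, 4]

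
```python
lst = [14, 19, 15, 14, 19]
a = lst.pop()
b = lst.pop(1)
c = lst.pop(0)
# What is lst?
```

After line 1: lst = [14, 19, 15, 14, 19]
After line 2 (pop() -> a = 19): lst = [14, 19, 15, 14]
After line 3 (pop(1) -> b = 19): lst = [14, 15, 14]
After line 4 (pop(0) -> c = 14): lst = [15, 14]

[15, 14]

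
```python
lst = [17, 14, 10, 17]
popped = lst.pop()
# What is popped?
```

17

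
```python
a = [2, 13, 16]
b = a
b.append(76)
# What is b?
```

After line 1: a = [2, 13, 16]
After line 2 (b = a is an alias, same object): a = [2, 13, 16], b = [2, 13, 16]
After line 3 (b.append mutates the shared list): a = [2, 13, 16, 76], b = [2, 13, 16, 76]

[2, 13, 16, 76]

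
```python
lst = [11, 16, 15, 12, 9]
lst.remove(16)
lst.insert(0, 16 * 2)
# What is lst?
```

After line 1: lst = [11, 16, 15, 12, 9]
After line 2 (remove first 16): lst = [11, 15, 12, 9]
After line 3 (insert 32 at index 0): lst = [32, 11, 15, 12, 9]

[32, 11, 15, 12, 9]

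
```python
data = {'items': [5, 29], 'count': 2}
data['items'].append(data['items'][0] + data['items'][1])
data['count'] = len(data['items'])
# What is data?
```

After line 1: data = {'items': [5, 29], 'count': 2}
After line 2 (append 5 + 29 = 34): data = {'items': [5, 29, 34], 'count': 2}
After line 3 (count = len(items) = 3): data = {'items': [5, 29, 34], 'count': 3}

{'items': [5, 29, 34], 'count': 3}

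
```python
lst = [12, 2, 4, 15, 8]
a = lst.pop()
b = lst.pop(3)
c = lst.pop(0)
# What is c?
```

After line 1: lst = [12, 2, 4, 15, 8]
After line 2 (pop() -> a = 8): lst = [12, 2, 4, 15]
After line 3 (pop(3) -> b = 15): lst = [12, 2, 4]
After line 4 (pop(0) -> c = 12): lst = [2, 4]

12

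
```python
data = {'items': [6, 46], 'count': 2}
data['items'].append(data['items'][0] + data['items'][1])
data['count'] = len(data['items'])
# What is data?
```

After line 1: data = {'items': [6, 46], 'count': 2}
After line 2 (append 6 + 46 = 52): data = {'items': [6, 46, 52], 'count': 2}
After line 3 (count = len(items) = 3): data = {'items': [6, 46, 52], 'count': 3}

{'items': [6, 46, 52], 'count': 3}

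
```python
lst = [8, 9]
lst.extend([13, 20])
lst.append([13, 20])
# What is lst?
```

After line 1: lst = [8, 9]
After line 2 (extend unpacks [13, 20]): lst = [8, 9, 13, 20]
After line 3 (append adds [13, 20] as single element): lst = [8, 9, 13, 20, [13, 20]]

[8, 9, 13, 20, [13, 20]]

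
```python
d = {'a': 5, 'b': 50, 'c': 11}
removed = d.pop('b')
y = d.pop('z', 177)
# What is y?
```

After line 1: d = {'a': 5, 'b': 50, 'c': 11}
After line 2 (pop 'b' returns 50): d = {'a': 5, 'c': 11}, removed = 50
After line 3 (pop 'z' missing, returns default 177): d = {'a': 5, 'c': 11}, y = 177

177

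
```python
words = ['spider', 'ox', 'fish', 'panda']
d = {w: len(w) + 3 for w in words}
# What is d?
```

{'spider': 9, 'ox': 5, 'fish': 7, 'panda': 8}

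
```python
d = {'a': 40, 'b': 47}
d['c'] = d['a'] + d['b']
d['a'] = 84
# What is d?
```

After line 1: d = {'a': 40, 'b': 47}
After line 2 (d['c'] = 40 + 47): d = {'a': 40, 'b': 47, 'c': 87}
After line 3: d = {'a': 84, 'b': 47, 'c': 87}

{'a': 84, 'b': 47, 'c': 87}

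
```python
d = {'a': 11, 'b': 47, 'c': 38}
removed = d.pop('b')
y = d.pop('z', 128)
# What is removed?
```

After line 1: d = {'a': 11, 'b': 47, 'c': 38}
After line 2 (pop 'b' returns 47): d = {'a': 11, 'c': 38}, removed = 47
After line 3 (pop 'z' missing, returns default 128): d = {'a': 11, 'c': 38}, y = 128

47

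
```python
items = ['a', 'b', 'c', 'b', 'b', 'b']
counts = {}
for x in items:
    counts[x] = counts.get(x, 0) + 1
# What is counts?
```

Initial: counts = {}, items = ['a', 'b', 'c', 'b', 'b', 'b']
See 'a': counts = {'a': 1}
See 'b': counts = {'a': 1, 'b': 1}
See 'c': counts = {'a': 1, 'b': 1, 'c': 1}
See 'b': counts = {'a': 1, 'b': 2, 'c': 1}
See 'b': counts = {'a': 1, 'b': 3, 'c': 1}
See 'b': counts = {'a': 1, 'b': 4, 'c': 1}

{'a': 1, 'b': 4, 'c': 1}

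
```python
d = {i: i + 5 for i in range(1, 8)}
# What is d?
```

{1: 6, 2: 7, 3: 8, 4: 9, 5: 10, 6: 11, 7: 12}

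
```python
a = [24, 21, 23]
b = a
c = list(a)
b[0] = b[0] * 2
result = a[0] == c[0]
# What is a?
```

After line 1: a = [24, 21, 23]
After line 2 (b = a, alias): a = [24, 21, 23], b = [24, 21, 23]
After line 3 (c = list(a) is a copy, new object): c = [24, 21, 23]
After line 4 (b[0] = 24 * 2 = 48; mutates shared a/b): a = b = [48, 21, 23], c = [24, 21, 23]
After line 5 (a[0] = 48, c[0] = 24; result = False)

[48, 21, 23]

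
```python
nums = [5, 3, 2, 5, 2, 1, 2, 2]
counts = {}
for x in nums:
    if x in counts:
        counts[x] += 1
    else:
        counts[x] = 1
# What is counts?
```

Initial: counts = {}, nums = [5, 3, 2, 5, 2, 1, 2, 2]
See 5: counts = {5: 1}
See 3: counts = {5: 1, 3: 1}
See 2: counts = {5: 1, 3: 1, 2: 1}
See 5: counts = {5: 2, 3: 1, 2: 1}
See 2: counts = {5: 2, 3: 1, 2: 2}
See 1: counts = {5: 2, 3: 1, 2: 2, 1: 1}
See 2: counts = {5: 2, 3: 1, 2: 3, 1: 1}
See 2: counts = {5: 2, 3: 1, 2: 4, 1: 1}

{5: 2, 3: 1, 2: 4, 1: 1}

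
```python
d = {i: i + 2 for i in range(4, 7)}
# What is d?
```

{4: 6, 5: 7, 6: 8}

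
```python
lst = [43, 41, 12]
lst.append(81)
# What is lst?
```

[43, 41, 12, 81]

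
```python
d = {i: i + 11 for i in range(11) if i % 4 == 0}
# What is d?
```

{0: 11, 4: 15, 8: 19}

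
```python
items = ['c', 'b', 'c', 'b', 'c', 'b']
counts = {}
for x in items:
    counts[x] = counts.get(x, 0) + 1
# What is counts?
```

Initial: counts = {}, items = ['c', 'b', 'c', 'b', 'c', 'b']
See 'c': counts = {'c': 1}
See 'b': counts = {'c': 1, 'b': 1}
See 'c': counts = {'c': 2, 'b': 1}
See 'b': counts = {'c': 2, 'b': 2}
See 'c': counts = {'c': 3, 'b': 2}
See 'b': counts = {'c': 3, 'b': 3}

{'c': 3, 'b': 3}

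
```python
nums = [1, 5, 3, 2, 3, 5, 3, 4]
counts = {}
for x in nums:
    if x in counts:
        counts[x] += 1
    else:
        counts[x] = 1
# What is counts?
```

Initial: counts = {}, nums = [1, 5, 3, 2, 3, 5, 3, 4]
See 1: counts = {1: 1}
See 5: counts = {1: 1, 5: 1}
See 3: counts = {1: 1, 5: 1, 3: 1}
See 2: counts = {1: 1, 5: 1, 3: 1, 2: 1}
See 3: counts = {1: 1, 5: 1, 3: 2, 2: 1}
See 5: counts = {1: 1, 5: 2, 3: 2, 2: 1}
See 3: counts = {1: 1, 5: 2, 3: 3, 2: 1}
See 4: counts = {1: 1, 5: 2, 3: 3, 2: 1, 4: 1}

{1: 1, 5: 2, 3: 3, 2: 1, 4: 1}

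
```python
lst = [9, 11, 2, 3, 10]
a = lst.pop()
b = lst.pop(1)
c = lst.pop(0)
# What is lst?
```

After line 1: lst = [9, 11, 2, 3, 10]
After line 2 (pop() -> a = 10): lst = [9, 11, 2, 3]
After line 3 (pop(1) -> b = 11): lst = [9, 2, 3]
After line 4 (pop(0) -> c = 9): lst = [2, 3]

[2, 3]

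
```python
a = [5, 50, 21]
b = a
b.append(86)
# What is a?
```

After line 1: a = [5, 50, 21]
After line 2 (b = a is an alias, same object): a = [5, 50, 21], b = [5, 50, 21]
After line 3 (b.append mutates the shared list): a = [5, 50, 21, 86], b = [5, 50, 21, 86]

[5, 50, 21, 86]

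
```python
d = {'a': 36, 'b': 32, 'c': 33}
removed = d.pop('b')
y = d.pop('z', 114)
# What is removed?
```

After line 1: d = {'a': 36, 'b': 32, 'c': 33}
After line 2 (pop 'b' returns 32): d = {'a': 36, 'c': 33}, removed = 32
After line 3 (pop 'z' missing, returns default 114): d = {'a': 36, 'c': 33}, y = 114

32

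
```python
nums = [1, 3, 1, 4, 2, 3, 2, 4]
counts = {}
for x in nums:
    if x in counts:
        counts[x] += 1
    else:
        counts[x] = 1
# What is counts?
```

Initial: counts = {}, nums = [1, 3, 1, 4, 2, 3, 2, 4]
See 1: counts = {1: 1}
See 3: counts = {1: 1, 3: 1}
See 1: counts = {1: 2, 3: 1}
See 4: counts = {1: 2, 3: 1, 4: 1}
See 2: counts = {1: 2, 3: 1, 4: 1, 2: 1}
See 3: counts = {1: 2, 3: 2, 4: 1, 2: 1}
See 2: counts = {1: 2, 3: 2, 4: 1, 2: 2}
See 4: counts = {1: 2, 3: 2, 4: 2, 2: 2}

{1: 2, 3: 2, 4: 2, 2: 2}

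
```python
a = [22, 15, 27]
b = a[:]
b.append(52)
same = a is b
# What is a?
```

After line 1: a = [22, 15, 27]
After line 2 (b = a[:] is a shallow copy, new object): a = [22, 15, 27], b = [22, 15, 27]
After line 3 (append only mutates b): a = [22, 15, 27], b = [22, 15, 27, 52]
After line 4 (same = a is b; different objects -> False): same = False

[22, 15, 27]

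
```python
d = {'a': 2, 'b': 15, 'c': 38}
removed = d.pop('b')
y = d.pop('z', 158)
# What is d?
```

After line 1: d = {'a': 2, 'b': 15, 'c': 38}
After line 2 (pop 'b' returns 15): d = {'a': 2, 'c': 38}, removed = 15
After line 3 (pop 'z' missing, returns default 158): d = {'a': 2, 'c': 38}, y = 158

{'a': 2, 'c': 38}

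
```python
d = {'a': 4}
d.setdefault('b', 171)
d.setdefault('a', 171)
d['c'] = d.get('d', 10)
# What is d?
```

After line 1: d = {'a': 4}
After line 2 (setdefault adds 'b'=171): d = {'a': 4, 'b': 171}
After line 3 (setdefault 'a' no-op, already exists): d = {'a': 4, 'b': 171}
After line 4 (get('d', 10) returns default since 'd' not in d): d = {'a': 4, 'b': 171, 'c': 10}

{'a': 4, 'b': 171, 'c': 10}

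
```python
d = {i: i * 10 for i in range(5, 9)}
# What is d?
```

{5: 50, 6: 60, 7: 70, 8: 80}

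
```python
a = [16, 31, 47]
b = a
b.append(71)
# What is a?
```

After line 1: a = [16, 31, 47]
After line 2 (b = a is an alias, same object): a = [16, 31, 47], b = [16, 31, 47]
After line 3 (b.append mutates the shared list): a = [16, 31, 47, 71], b = [16, 31, 47, 71]

[16, 31, 47, 71]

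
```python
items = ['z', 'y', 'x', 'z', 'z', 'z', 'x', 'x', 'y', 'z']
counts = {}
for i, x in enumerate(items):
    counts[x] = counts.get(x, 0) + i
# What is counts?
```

Initial: counts = {}, items = ['z', 'y', 'x', 'z', 'z', 'z', 'x', 'x', 'y', 'z']
i=0, x='z': counts = {'z': 0}
i=1, x='y': counts = {'z': 0, 'y': 1}
i=2, x='x': counts = {'z': 0, 'y': 1, 'x': 2}
i=3, x='z': counts = {'z': 3, 'y': 1, 'x': 2}
i=4, x='z': counts = {'z': 7, 'y': 1, 'x': 2}
i=5, x='z': counts = {'z': 12, 'y': 1, 'x': 2}
i=6, x='x': counts = {'z': 12, 'y': 1, 'x': 8}
i=7, x='x': counts = {'z': 12, 'y': 1, 'x': 15}
i=8, x='y': counts = {'z': 12, 'y': 9, 'x': 15}
i=9, x='z': counts = {'z': 21, 'y': 9, 'x': 15}

{'z': 21, 'y': 9, 'x': 15}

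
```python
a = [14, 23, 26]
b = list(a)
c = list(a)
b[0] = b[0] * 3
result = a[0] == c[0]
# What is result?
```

After line 1: a = [14, 23, 26]
After line 2 (b = list(a), copy): a = [14, 23, 26], b = [14, 23, 26]
After line 3 (c = list(a) is a copy, new object): c = [14, 23, 26]
After line 4 (b[0] = 14 * 3 = 42; only b mutates (copy)): a = [14, 23, 26], b = [42, 23, 26], c = [14, 23, 26]
After line 5 (a[0] = 14, c[0] = 14; result = True)

True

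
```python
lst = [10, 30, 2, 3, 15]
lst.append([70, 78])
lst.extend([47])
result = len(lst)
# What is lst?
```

After line 1: lst = [10, 30, 2, 3, 15]
After line 2 (append adds [70, 78] as single element): lst = [10, 30, 2, 3, 15, [70, 78]]
After line 3 (extend unpacks [47], adds 47): lst = [10, 30, 2, 3, 15, [70, 78], 47]
After line 4: result = len(lst) = 7

[10, 30, 2, 3, 15, [70, 78], 47]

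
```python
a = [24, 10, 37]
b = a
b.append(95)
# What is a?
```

After line 1: a = [24, 10, 37]
After line 2 (b = a is an alias, same object): a = [24, 10, 37], b = [24, 10, 37]
After line 3 (b.append mutates the shared list): a = [24, 10, 37, 95], b = [24, 10, 37, 95]

[24, 10, 37, 95]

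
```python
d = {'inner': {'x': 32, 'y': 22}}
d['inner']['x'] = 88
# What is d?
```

After line 1: d = {'inner': {'x': 32, 'y': 22}}
After line 2 (inner x overwritten): d = {'inner': {'x': 88, 'y': 22}}

{'inner': {'x': 88, 'y': 22}}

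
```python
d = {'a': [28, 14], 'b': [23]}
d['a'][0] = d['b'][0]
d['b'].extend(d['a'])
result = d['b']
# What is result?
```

After line 1: d = {'a': [28, 14], 'b': [23]}
After line 2 (a[0] = b[0] = 23): d = {'a': [23, 14], 'b': [23]}
After line 3 (b.extend(a) appends [23, 14]): d = {'a': [23, 14], 'b': [23, 23, 14]}
After line 4: result = d['b'] = [23, 23, 14]

[23, 23, 14]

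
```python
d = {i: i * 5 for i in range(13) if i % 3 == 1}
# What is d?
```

{1: 5, 4: 20, 7: 35, 10: 50}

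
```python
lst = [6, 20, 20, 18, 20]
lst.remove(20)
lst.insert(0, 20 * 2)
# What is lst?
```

After line 1: lst = [6, 20, 20, 18, 20]
After line 2 (remove first 20): lst = [6, 20, 18, 20]
After line 3 (insert 40 at index 0): lst = [40, 6, 20, 18, 20]

[40, 6, 20, 18, 20]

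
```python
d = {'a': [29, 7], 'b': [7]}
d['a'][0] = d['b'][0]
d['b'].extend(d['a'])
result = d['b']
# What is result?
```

After line 1: d = {'a': [29, 7], 'b': [7]}
After line 2 (a[0] = b[0] = 7): d = {'a': [7, 7], 'b': [7]}
After line 3 (b.extend(a) appends [7, 7]): d = {'a': [7, 7], 'b': [7, 7, 7]}
After line 4: result = d['b'] = [7, 7, 7]

[7, 7, 7]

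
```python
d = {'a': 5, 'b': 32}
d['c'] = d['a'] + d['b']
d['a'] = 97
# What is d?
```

After line 1: d = {'a': 5, 'b': 32}
After line 2 (d['c'] = 5 + 32): d = {'a': 5, 'b': 32, 'c': 37}
After line 3: d = {'a': 97, 'b': 32, 'c': 37}

{'a': 97, 'b': 32, 'c': 37}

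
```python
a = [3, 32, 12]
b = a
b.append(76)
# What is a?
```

After line 1: a = [3, 32, 12]
After line 2 (b = a is an alias, same object): a = [3, 32, 12], b = [3, 32, 12]
After line 3 (b.append mutates the shared list): a = [3, 32, 12, 76], b = [3, 32, 12, 76]

[3, 32, 12, 76]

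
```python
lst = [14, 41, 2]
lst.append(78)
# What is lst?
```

[14, 41, 2, 78]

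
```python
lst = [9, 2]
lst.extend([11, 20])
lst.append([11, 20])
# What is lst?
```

After line 1: lst = [9, 2]
After line 2 (extend unpacks [11, 20]): lst = [9, 2, 11, 20]
After line 3 (append adds [11, 20] as single element): lst = [9, 2, 11, 20, [11, 20]]

[9, 2, 11, 20, [11, 20]]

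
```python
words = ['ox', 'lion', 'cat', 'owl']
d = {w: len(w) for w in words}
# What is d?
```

{'ox': 2, 'lion': 4, 'cat': 3, 'owl': 3}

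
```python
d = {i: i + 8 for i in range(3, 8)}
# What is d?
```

{3: 11, 4: 12, 5: 13, 6: 14, 7: 15}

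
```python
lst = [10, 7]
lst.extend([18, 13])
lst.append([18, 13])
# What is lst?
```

After line 1: lst = [10, 7]
After line 2 (extend unpacks [18, 13]): lst = [10, 7, 18, 13]
After line 3 (append adds [18, 13] as single element): lst = [10, 7, 18, 13, [18, 13]]

[10, 7, 18, 13, [18, 13]]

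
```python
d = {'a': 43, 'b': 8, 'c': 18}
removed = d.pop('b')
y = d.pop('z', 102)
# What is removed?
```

After line 1: d = {'a': 43, 'b': 8, 'c': 18}
After line 2 (pop 'b' returns 8): d = {'a': 43, 'c': 18}, removed = 8
After line 3 (pop 'z' missing, returns default 102): d = {'a': 43, 'c': 18}, y = 102

8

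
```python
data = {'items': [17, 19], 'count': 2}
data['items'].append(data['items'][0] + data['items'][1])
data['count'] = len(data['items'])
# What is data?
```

After line 1: data = {'items': [17, 19], 'count': 2}
After line 2 (append 17 + 19 = 36): data = {'items': [17, 19, 36], 'count': 2}
After line 3 (count = len(items) = 3): data = {'items': [17, 19, 36], 'count': 3}

{'items': [17, 19, 36], 'count': 3}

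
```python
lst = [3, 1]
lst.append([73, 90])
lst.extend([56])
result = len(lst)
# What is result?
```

After line 1: lst = [3, 1]
After line 2 (append adds [73, 90] as single element): lst = [3, 1, [73, 90]]
After line 3 (extend unpacks [56], adds 56): lst = [3, 1, [73, 90], 56]
After line 4: result = len(lst) = 4

4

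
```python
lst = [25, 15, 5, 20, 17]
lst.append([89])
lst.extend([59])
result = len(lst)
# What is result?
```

After line 1: lst = [25, 15, 5, 20, 17]
After line 2 (append adds [89] as single element): lst = [25, 15, 5, 20, 17, [89]]
After line 3 (extend unpacks [59], adds 59): lst = [25, 15, 5, 20, 17, [89], 59]
After line 4: result = len(lst) = 7

7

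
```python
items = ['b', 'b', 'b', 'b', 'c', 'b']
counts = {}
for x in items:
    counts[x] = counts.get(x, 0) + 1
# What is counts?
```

Initial: counts = {}, items = ['b', 'b', 'b', 'b', 'c', 'b']
See 'b': counts = {'b': 1}
See 'b': counts = {'b': 2}
See 'b': counts = {'b': 3}
See 'b': counts = {'b': 4}
See 'c': counts = {'b': 4, 'c': 1}
See 'b': counts = {'b': 5, 'c': 1}

{'b': 5, 'c': 1}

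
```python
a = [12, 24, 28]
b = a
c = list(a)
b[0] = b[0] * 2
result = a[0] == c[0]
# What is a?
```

After line 1: a = [12, 24, 28]
After line 2 (b = a, alias): a = [12, 24, 28], b = [12, 24, 28]
After line 3 (c = list(a) is a copy, new object): c = [12, 24, 28]
After line 4 (b[0] = 12 * 2 = 24; mutates shared a/b): a = b = [24, 24, 28], c = [12, 24, 28]
After line 5 (a[0] = 24, c[0] = 12; result = False)

[24, 24, 28]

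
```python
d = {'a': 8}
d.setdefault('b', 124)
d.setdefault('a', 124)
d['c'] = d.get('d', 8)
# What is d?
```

After line 1: d = {'a': 8}
After line 2 (setdefault adds 'b'=124): d = {'a': 8, 'b': 124}
After line 3 (setdefault 'a' no-op, already exists): d = {'a': 8, 'b': 124}
After line 4 (get('d', 8) returns default since 'd' not in d): d = {'a': 8, 'b': 124, 'c': 8}

{'a': 8, 'b': 124, 'c': 8}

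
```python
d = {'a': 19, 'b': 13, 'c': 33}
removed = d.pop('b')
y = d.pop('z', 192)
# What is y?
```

After line 1: d = {'a': 19, 'b': 13, 'c': 33}
After line 2 (pop 'b' returns 13): d = {'a': 19, 'c': 33}, removed = 13
After line 3 (pop 'z' missing, returns default 192): d = {'a': 19, 'c': 33}, y = 192

192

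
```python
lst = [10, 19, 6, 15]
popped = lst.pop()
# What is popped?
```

15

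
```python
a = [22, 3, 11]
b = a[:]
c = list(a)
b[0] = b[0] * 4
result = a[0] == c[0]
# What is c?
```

After line 1: a = [22, 3, 11]
After line 2 (b = a[:], copy): a = [22, 3, 11], b = [22, 3, 11]
After line 3 (c = list(a) is a copy, new object): c = [22, 3, 11]
After line 4 (b[0] = 22 * 4 = 88; only b mutates (copy)): a = [22, 3, 11], b = [88, 3, 11], c = [22, 3, 11]
After line 5 (a[0] = 22, c[0] = 22; result = True)

[22, 3, 11]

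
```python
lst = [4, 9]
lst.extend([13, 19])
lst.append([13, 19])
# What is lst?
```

After line 1: lst = [4, 9]
After line 2 (extend unpacks [13, 19]): lst = [4, 9, 13, 19]
After line 3 (append adds [13, 19] as single element): lst = [4, 9, 13, 19, [13, 19]]

[4, 9, 13, 19, [13, 19]]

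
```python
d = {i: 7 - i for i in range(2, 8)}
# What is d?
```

{2: 5, 3: 4, 4: 3, 5: 2, 6: 1, 7: 0}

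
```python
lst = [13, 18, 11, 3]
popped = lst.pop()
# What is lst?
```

[13, 18, 11]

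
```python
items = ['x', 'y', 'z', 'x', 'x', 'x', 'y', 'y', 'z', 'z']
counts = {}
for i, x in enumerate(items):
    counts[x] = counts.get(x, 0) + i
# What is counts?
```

Initial: counts = {}, items = ['x', 'y', 'z', 'x', 'x', 'x', 'y', 'y', 'z', 'z']
i=0, x='x': counts = {'x': 0}
i=1, x='y': counts = {'x': 0, 'y': 1}
i=2, x='z': counts = {'x': 0, 'y': 1, 'z': 2}
i=3, x='x': counts = {'x': 3, 'y': 1, 'z': 2}
i=4, x='x': counts = {'x': 7, 'y': 1, 'z': 2}
i=5, x='x': counts = {'x': 12, 'y': 1, 'z': 2}
i=6, x='y': counts = {'x': 12, 'y': 7, 'z': 2}
i=7, x='y': counts = {'x': 12, 'y': 14, 'z': 2}
i=8, x='z': counts = {'x': 12, 'y': 14, 'z': 10}
i=9, x='z': counts = {'x': 12, 'y': 14, 'z': 19}

{'x': 12, 'y': 14, 'z': 19}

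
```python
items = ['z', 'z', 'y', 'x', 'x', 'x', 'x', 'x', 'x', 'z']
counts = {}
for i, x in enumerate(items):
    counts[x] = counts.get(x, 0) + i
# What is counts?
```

Initial: counts = {}, items = ['z', 'z', 'y', 'x', 'x', 'x', 'x', 'x', 'x', 'z']
i=0, x='z': counts = {'z': 0}
i=1, x='z': counts = {'z': 1}
i=2, x='y': counts = {'z': 1, 'y': 2}
i=3, x='x': counts = {'z': 1, 'y': 2, 'x': 3}
i=4, x='x': counts = {'z': 1, 'y': 2, 'x': 7}
i=5, x='x': counts = {'z': 1, 'y': 2, 'x': 12}
i=6, x='x': counts = {'z': 1, 'y': 2, 'x': 18}
i=7, x='x': counts = {'z': 1, 'y': 2, 'x': 25}
i=8, x='x': counts = {'z': 1, 'y': 2, 'x': 33}
i=9, x='z': counts = {'z': 10, 'y': 2, 'x': 33}

{'z': 10, 'y': 2, 'x': 33}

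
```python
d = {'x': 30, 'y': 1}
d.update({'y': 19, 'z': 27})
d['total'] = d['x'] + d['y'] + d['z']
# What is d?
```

After line 1: d = {'x': 30, 'y': 1}
After line 2 (y overwritten, z added): d = {'x': 30, 'y': 19, 'z': 27}
After line 3 (total = 30 + 19 + 27 = 76): d = {'x': 30, 'y': 19, 'z': 27, 'total': 76}

{'x': 30, 'y': 19, 'z': 27, 'total': 76}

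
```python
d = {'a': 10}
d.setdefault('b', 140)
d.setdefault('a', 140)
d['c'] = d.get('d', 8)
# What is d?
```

After line 1: d = {'a': 10}
After line 2 (setdefault adds 'b'=140): d = {'a': 10, 'b': 140}
After line 3 (setdefault 'a' no-op, already exists): d = {'a': 10, 'b': 140}
After line 4 (get('d', 8) returns default since 'd' not in d): d = {'a': 10, 'b': 140, 'c': 8}

{'a': 10, 'b': 140, 'c': 8}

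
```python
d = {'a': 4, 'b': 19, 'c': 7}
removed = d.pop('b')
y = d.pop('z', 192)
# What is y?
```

After line 1: d = {'a': 4, 'b': 19, 'c': 7}
After line 2 (pop 'b' returns 19): d = {'a': 4, 'c': 7}, removed = 19
After line 3 (pop 'z' missing, returns default 192): d = {'a': 4, 'c': 7}, y = 192

192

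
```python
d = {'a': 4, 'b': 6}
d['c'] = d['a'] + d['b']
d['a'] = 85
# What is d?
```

After line 1: d = {'a': 4, 'b': 6}
After line 2 (d['c'] = 4 + 6): d = {'a': 4, 'b': 6, 'c': 10}
After line 3: d = {'a': 85, 'b': 6, 'c': 10}

{'a': 85, 'b': 6, 'c': 10}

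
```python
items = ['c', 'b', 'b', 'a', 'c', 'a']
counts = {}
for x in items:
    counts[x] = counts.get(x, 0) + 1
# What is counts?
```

Initial: counts = {}, items = ['c', 'b', 'b', 'a', 'c', 'a']
See 'c': counts = {'c': 1}
See 'b': counts = {'c': 1, 'b': 1}
See 'b': counts = {'c': 1, 'b': 2}
See 'a': counts = {'c': 1, 'b': 2, 'a': 1}
See 'c': counts = {'c': 2, 'b': 2, 'a': 1}
See 'a': counts = {'c': 2, 'b': 2, 'a': 2}

{'c': 2, 'b': 2, 'a': 2}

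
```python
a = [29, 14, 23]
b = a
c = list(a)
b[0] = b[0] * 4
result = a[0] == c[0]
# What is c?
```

After line 1: a = [29, 14, 23]
After line 2 (b = a, alias): a = [29, 14, 23], b = [29, 14, 23]
After line 3 (c = list(a) is a copy, new object): c = [29, 14, 23]
After line 4 (b[0] = 29 * 4 = 116; mutates shared a/b): a = b = [116, 14, 23], c = [29, 14, 23]
After line 5 (a[0] = 116, c[0] = 29; result = False)

[29, 14, 23]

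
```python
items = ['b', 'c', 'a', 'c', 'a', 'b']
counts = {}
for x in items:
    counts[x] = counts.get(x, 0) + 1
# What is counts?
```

Initial: counts = {}, items = ['b', 'c', 'a', 'c', 'a', 'b']
See 'b': counts = {'b': 1}
See 'c': counts = {'b': 1, 'c': 1}
See 'a': counts = {'b': 1, 'c': 1, 'a': 1}
See 'c': counts = {'b': 1, 'c': 2, 'a': 1}
See 'a': counts = {'b': 1, 'c': 2, 'a': 2}
See 'b': counts = {'b': 2, 'c': 2, 'a': 2}

{'b': 2, 'c': 2, 'a': 2}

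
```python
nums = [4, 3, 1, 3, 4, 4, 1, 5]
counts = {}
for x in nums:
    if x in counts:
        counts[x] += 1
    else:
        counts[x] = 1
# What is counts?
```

Initial: counts = {}, nums = [4, 3, 1, 3, 4, 4, 1, 5]
See 4: counts = {4: 1}
See 3: counts = {4: 1, 3: 1}
See 1: counts = {4: 1, 3: 1, 1: 1}
See 3: counts = {4: 1, 3: 2, 1: 1}
See 4: counts = {4: 2, 3: 2, 1: 1}
See 4: counts = {4: 3, 3: 2, 1: 1}
See 1: counts = {4: 3, 3: 2, 1: 2}
See 5: counts = {4: 3, 3: 2, 1: 2, 5: 1}

{4: 3, 3: 2, 1: 2, 5: 1}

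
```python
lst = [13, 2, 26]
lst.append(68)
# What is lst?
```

[13, 2, 26, 68]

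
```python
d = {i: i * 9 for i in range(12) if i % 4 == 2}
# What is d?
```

{2: 18, 6: 54, 10: 90}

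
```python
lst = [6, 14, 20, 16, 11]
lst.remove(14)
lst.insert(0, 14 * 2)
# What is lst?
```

After line 1: lst = [6, 14, 20, 16, 11]
After line 2 (remove first 14): lst = [6, 20, 16, 11]
After line 3 (insert 28 at index 0): lst = [28, 6, 20, 16, 11]

[28, 6, 20, 16, 11]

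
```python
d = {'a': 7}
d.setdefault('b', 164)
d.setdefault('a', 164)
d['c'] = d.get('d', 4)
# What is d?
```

After line 1: d = {'a': 7}
After line 2 (setdefault adds 'b'=164): d = {'a': 7, 'b': 164}
After line 3 (setdefault 'a' no-op, already exists): d = {'a': 7, 'b': 164}
After line 4 (get('d', 4) returns default since 'd' not in d): d = {'a': 7, 'b': 164, 'c': 4}

{'a': 7, 'b': 164, 'c': 4}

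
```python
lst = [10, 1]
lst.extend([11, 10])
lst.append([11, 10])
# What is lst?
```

After line 1: lst = [10, 1]
After line 2 (extend unpacks [11, 10]): lst = [10, 1, 11, 10]
After line 3 (append adds [11, 10] as single element): lst = [10, 1, 11, 10, [11, 10]]

[10, 1, 11, 10, [11, 10]]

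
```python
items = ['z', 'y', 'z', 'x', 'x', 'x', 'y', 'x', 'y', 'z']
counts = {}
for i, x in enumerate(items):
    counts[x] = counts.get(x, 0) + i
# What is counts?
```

Initial: counts = {}, items = ['z', 'y', 'z', 'x', 'x', 'x', 'y', 'x', 'y', 'z']
i=0, x='z': counts = {'z': 0}
i=1, x='y': counts = {'z': 0, 'y': 1}
i=2, x='z': counts = {'z': 2, 'y': 1}
i=3, x='x': counts = {'z': 2, 'y': 1, 'x': 3}
i=4, x='x': counts = {'z': 2, 'y': 1, 'x': 7}
i=5, x='x': counts = {'z': 2, 'y': 1, 'x': 12}
i=6, x='y': counts = {'z': 2, 'y': 7, 'x': 12}
i=7, x='x': counts = {'z': 2, 'y': 7, 'x': 19}
i=8, x='y': counts = {'z': 2, 'y': 15, 'x': 19}
i=9, x='z': counts = {'z': 11, 'y': 15, 'x': 19}

{'z': 11, 'y': 15, 'x': 19}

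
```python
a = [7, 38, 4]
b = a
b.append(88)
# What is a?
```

After line 1: a = [7, 38, 4]
After line 2 (b = a is an alias, same object): a = [7, 38, 4], b = [7, 38, 4]
After line 3 (b.append mutates the shared list): a = [7, 38, 4, 88], b = [7, 38, 4, 88]

[7, 38, 4, 88]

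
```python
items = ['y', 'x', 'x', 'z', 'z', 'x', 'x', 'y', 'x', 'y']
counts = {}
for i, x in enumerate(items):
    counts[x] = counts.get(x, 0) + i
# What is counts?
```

Initial: counts = {}, items = ['y', 'x', 'x', 'z', 'z', 'x', 'x', 'y', 'x', 'y']
i=0, x='y': counts = {'y': 0}
i=1, x='x': counts = {'y': 0, 'x': 1}
i=2, x='x': counts = {'y': 0, 'x': 3}
i=3, x='z': counts = {'y': 0, 'x': 3, 'z': 3}
i=4, x='z': counts = {'y': 0, 'x': 3, 'z': 7}
i=5, x='x': counts = {'y': 0, 'x': 8, 'z': 7}
i=6, x='x': counts = {'y': 0, 'x': 14, 'z': 7}
i=7, x='y': counts = {'y': 7, 'x': 14, 'z': 7}
i=8, x='x': counts = {'y': 7, 'x': 22, 'z': 7}
i=9, x='y': counts = {'y': 16, 'x': 22, 'z': 7}

{'y': 16, 'x': 22, 'z': 7}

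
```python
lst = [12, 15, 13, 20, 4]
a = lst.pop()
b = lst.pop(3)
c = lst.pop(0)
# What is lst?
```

After line 1: lst = [12, 15, 13, 20, 4]
After line 2 (pop() -> a = 4): lst = [12, 15, 13, 20]
After line 3 (pop(3) -> b = 20): lst = [12, 15, 13]
After line 4 (pop(0) -> c = 12): lst = [15, 13]

[15, 13]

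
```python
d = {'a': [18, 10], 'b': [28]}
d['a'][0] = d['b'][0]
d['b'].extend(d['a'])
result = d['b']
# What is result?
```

After line 1: d = {'a': [18, 10], 'b': [28]}
After line 2 (a[0] = b[0] = 28): d = {'a': [28, 10], 'b': [28]}
After line 3 (b.extend(a) appends [28, 10]): d = {'a': [28, 10], 'b': [28, 28, 10]}
After line 4: result = d['b'] = [28, 28, 10]

[28, 28, 10]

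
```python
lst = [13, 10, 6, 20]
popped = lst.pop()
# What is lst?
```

[13, 10, 6]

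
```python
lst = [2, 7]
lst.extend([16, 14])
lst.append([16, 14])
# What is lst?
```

After line 1: lst = [2, 7]
After line 2 (extend unpacks [16, 14]): lst = [2, 7, 16, 14]
After line 3 (append adds [16, 14] as single element): lst = [2, 7, 16, 14, [16, 14]]

[2, 7, 16, 14, [16, 14]]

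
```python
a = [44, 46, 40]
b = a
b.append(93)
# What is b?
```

After line 1: a = [44, 46, 40]
After line 2 (b = a is an alias, same object): a = [44, 46, 40], b = [44, 46, 40]
After line 3 (b.append mutates the shared list): a = [44, 46, 40, 93], b = [44, 46, 40, 93]

[44, 46, 40, 93]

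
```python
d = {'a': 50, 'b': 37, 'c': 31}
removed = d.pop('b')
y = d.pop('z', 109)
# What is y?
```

After line 1: d = {'a': 50, 'b': 37, 'c': 31}
After line 2 (pop 'b' returns 37): d = {'a': 50, 'c': 31}, removed = 37
After line 3 (pop 'z' missing, returns default 109): d = {'a': 50, 'c': 31}, y = 109

109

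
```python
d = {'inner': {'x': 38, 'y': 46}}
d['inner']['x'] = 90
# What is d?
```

After line 1: d = {'inner': {'x': 38, 'y': 46}}
After line 2 (inner x overwritten): d = {'inner': {'x': 90, 'y': 46}}

{'inner': {'x': 90, 'y': 46}}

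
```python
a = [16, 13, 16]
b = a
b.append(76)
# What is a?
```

After line 1: a = [16, 13, 16]
After line 2 (b = a is an alias, same object): a = [16, 13, 16], b = [16, 13, 16]
After line 3 (b.append mutates the shared list): a = [16, 13, 16, 76], b = [16, 13, 16, 76]

[16, 13, 16, 76]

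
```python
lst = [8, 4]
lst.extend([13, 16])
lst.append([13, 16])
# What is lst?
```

After line 1: lst = [8, 4]
After line 2 (extend unpacks [13, 16]): lst = [8, 4, 13, 16]
After line 3 (append adds [13, 16] as single element): lst = [8, 4, 13, 16, [13, 16]]

[8, 4, 13, 16, [13, 16]]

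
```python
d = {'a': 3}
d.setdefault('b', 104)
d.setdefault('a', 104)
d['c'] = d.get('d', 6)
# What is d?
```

After line 1: d = {'a': 3}
After line 2 (setdefault adds 'b'=104): d = {'a': 3, 'b': 104}
After line 3 (setdefault 'a' no-op, already exists): d = {'a': 3, 'b': 104}
After line 4 (get('d', 6) returns default since 'd' not in d): d = {'a': 3, 'b': 104, 'c': 6}

{'a': 3, 'b': 104, 'c': 6}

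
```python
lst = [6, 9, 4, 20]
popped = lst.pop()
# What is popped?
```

20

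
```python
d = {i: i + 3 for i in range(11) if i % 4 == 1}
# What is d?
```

{1: 4, 5: 8, 9: 12}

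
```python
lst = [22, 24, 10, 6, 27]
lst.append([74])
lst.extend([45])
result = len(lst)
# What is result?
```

After line 1: lst = [22, 24, 10, 6, 27]
After line 2 (append adds [74] as single element): lst = [22, 24, 10, 6, 27, [74]]
After line 3 (extend unpacks [45], adds 45): lst = [22, 24, 10, 6, 27, [74], 45]
After line 4: result = len(lst) = 7

7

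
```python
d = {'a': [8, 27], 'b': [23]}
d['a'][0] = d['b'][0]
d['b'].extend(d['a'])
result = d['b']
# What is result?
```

After line 1: d = {'a': [8, 27], 'b': [23]}
After line 2 (a[0] = b[0] = 23): d = {'a': [23, 27], 'b': [23]}
After line 3 (b.extend(a) appends [23, 27]): d = {'a': [23, 27], 'b': [23, 23, 27]}
After line 4: result = d['b'] = [23, 23, 27]

[23, 23, 27]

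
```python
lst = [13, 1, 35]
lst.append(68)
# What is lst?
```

[13, 1, 35, 68]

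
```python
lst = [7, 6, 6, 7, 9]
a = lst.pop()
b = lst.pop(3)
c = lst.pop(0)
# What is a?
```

After line 1: lst = [7, 6, 6, 7, 9]
After line 2 (pop() -> a = 9): lst = [7, 6, 6, 7]
After line 3 (pop(3) -> b = 7): lst = [7, 6, 6]
After line 4 (pop(0) -> c = 7): lst = [6, 6]

9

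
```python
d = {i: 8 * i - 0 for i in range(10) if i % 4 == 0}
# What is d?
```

{0: 0, 4: 32, 8: 64}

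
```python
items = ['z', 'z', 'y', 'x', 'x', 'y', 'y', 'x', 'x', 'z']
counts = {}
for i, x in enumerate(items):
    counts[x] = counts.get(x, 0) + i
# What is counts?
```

Initial: counts = {}, items = ['z', 'z', 'y', 'x', 'x', 'y', 'y', 'x', 'x', 'z']
i=0, x='z': counts = {'z': 0}
i=1, x='z': counts = {'z': 1}
i=2, x='y': counts = {'z': 1, 'y': 2}
i=3, x='x': counts = {'z': 1, 'y': 2, 'x': 3}
i=4, x='x': counts = {'z': 1, 'y': 2, 'x': 7}
i=5, x='y': counts = {'z': 1, 'y': 7, 'x': 7}
i=6, x='y': counts = {'z': 1, 'y': 13, 'x': 7}
i=7, x='x': counts = {'z': 1, 'y': 13, 'x': 14}
i=8, x='x': counts = {'z': 1, 'y': 13, 'x': 22}
i=9, x='z': counts = {'z': 10, 'y': 13, 'x': 22}

{'z': 10, 'y': 13, 'x': 22}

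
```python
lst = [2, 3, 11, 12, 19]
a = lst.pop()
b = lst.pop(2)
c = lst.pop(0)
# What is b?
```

After line 1: lst = [2, 3, 11, 12, 19]
After line 2 (pop() -> a = 19): lst = [2, 3, 11, 12]
After line 3 (pop(2) -> b = 11): lst = [2, 3, 12]
After line 4 (pop(0) -> c = 2): lst = [3, 12]

11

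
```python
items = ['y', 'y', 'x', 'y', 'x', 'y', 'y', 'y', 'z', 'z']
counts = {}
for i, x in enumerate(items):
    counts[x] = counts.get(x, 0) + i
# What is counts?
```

Initial: counts = {}, items = ['y', 'y', 'x', 'y', 'x', 'y', 'y', 'y', 'z', 'z']
i=0, x='y': counts = {'y': 0}
i=1, x='y': counts = {'y': 1}
i=2, x='x': counts = {'y': 1, 'x': 2}
i=3, x='y': counts = {'y': 4, 'x': 2}
i=4, x='x': counts = {'y': 4, 'x': 6}
i=5, x='y': counts = {'y': 9, 'x': 6}
i=6, x='y': counts = {'y': 15, 'x': 6}
i=7, x='y': counts = {'y': 22, 'x': 6}
i=8, x='z': counts = {'y': 22, 'x': 6, 'z': 8}
i=9, x='z': counts = {'y': 22, 'x': 6, 'z': 17}

{'y': 22, 'x': 6, 'z': 17}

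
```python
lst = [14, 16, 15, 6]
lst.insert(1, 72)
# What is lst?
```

[14, 72, 16, 15, 6]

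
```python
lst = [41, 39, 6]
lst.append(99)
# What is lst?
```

[41, 39, 6, 99]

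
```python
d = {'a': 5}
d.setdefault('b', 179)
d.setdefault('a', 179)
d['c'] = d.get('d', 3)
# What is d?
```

After line 1: d = {'a': 5}
After line 2 (setdefault adds 'b'=179): d = {'a': 5, 'b': 179}
After line 3 (setdefault 'a' no-op, already exists): d = {'a': 5, 'b': 179}
After line 4 (get('d', 3) returns default since 'd' not in d): d = {'a': 5, 'b': 179, 'c': 3}

{'a': 5, 'b': 179, 'c': 3}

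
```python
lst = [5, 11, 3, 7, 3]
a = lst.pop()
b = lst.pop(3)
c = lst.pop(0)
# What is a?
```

After line 1: lst = [5, 11, 3, 7, 3]
After line 2 (pop() -> a = 3): lst = [5, 11, 3, 7]
After line 3 (pop(3) -> b = 7): lst = [5, 11, 3]
After line 4 (pop(0) -> c = 5): lst = [11, 3]

3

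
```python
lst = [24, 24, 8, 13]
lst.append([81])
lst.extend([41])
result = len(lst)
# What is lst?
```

After line 1: lst = [24, 24, 8, 13]
After line 2 (append adds [81] as single element): lst = [24, 24, 8, 13, [81]]
After line 3 (extend unpacks [41], adds 41): lst = [24, 24, 8, 13, [81], 41]
After line 4: result = len(lst) = 6

[24, 24, 8, 13, [81], 41]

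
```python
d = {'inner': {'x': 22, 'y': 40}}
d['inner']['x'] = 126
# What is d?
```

After line 1: d = {'inner': {'x': 22, 'y': 40}}
After line 2 (inner x overwritten): d = {'inner': {'x': 126, 'y': 40}}

{'inner': {'x': 126, 'y': 40}}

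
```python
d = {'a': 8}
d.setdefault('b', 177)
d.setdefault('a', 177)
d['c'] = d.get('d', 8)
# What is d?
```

After line 1: d = {'a': 8}
After line 2 (setdefault adds 'b'=177): d = {'a': 8, 'b': 177}
After line 3 (setdefault 'a' no-op, already exists): d = {'a': 8, 'b': 177}
After line 4 (get('d', 8) returns default since 'd' not in d): d = {'a': 8, 'b': 177, 'c': 8}

{'a': 8, 'b': 177, 'c': 8}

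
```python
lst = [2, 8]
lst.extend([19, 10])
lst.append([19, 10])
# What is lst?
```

After line 1: lst = [2, 8]
After line 2 (extend unpacks [19, 10]): lst = [2, 8, 19, 10]
After line 3 (append adds [19, 10] as single element): lst = [2, 8, 19, 10, [19, 10]]

[2, 8, 19, 10, [19, 10]]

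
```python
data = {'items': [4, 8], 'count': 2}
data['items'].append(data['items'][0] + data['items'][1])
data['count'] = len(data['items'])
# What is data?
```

After line 1: data = {'items': [4, 8], 'count': 2}
After line 2 (append 4 + 8 = 12): data = {'items': [4, 8, 12], 'count': 2}
After line 3 (count = len(items) = 3): data = {'items': [4, 8, 12], 'count': 3}

{'items': [4, 8, 12], 'count': 3}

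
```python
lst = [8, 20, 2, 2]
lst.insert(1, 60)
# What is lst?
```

[8, 60, 20, 2, 2]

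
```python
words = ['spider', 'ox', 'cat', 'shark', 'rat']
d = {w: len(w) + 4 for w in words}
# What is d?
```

{'spider': 10, 'ox': 6, 'cat': 7, 'shark': 9, 'rat': 7}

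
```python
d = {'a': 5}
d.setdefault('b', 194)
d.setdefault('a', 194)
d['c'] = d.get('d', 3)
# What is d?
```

After line 1: d = {'a': 5}
After line 2 (setdefault adds 'b'=194): d = {'a': 5, 'b': 194}
After line 3 (setdefault 'a' no-op, already exists): d = {'a': 5, 'b': 194}
After line 4 (get('d', 3) returns default since 'd' not in d): d = {'a': 5, 'b': 194, 'c': 3}

{'a': 5, 'b': 194, 'c': 3}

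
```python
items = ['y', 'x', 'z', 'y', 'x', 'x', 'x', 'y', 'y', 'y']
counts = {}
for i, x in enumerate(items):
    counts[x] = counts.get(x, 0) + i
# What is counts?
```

Initial: counts = {}, items = ['y', 'x', 'z', 'y', 'x', 'x', 'x', 'y', 'y', 'y']
i=0, x='y': counts = {'y': 0}
i=1, x='x': counts = {'y': 0, 'x': 1}
i=2, x='z': counts = {'y': 0, 'x': 1, 'z': 2}
i=3, x='y': counts = {'y': 3, 'x': 1, 'z': 2}
i=4, x='x': counts = {'y': 3, 'x': 5, 'z': 2}
i=5, x='x': counts = {'y': 3, 'x': 10, 'z': 2}
i=6, x='x': counts = {'y': 3, 'x': 16, 'z': 2}
i=7, x='y': counts = {'y': 10, 'x': 16, 'z': 2}
i=8, x='y': counts = {'y': 18, 'x': 16, 'z': 2}
i=9, x='y': counts = {'y': 27, 'x': 16, 'z': 2}

{'y': 27, 'x': 16, 'z': 2}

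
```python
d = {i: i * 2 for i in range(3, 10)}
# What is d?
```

{3: 6, 4: 8, 5: 10, 6: 12, 7: 14, 8: 16, 9: 18}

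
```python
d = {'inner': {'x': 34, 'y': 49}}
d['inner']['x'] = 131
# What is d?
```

After line 1: d = {'inner': {'x': 34, 'y': 49}}
After line 2 (inner x overwritten): d = {'inner': {'x': 131, 'y': 49}}

{'inner': {'x': 131, 'y': 49}}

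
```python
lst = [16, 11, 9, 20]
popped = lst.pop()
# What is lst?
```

[16, 11, 9]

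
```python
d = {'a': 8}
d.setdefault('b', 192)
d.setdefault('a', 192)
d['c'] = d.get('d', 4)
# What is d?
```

After line 1: d = {'a': 8}
After line 2 (setdefault adds 'b'=192): d = {'a': 8, 'b': 192}
After line 3 (setdefault 'a' no-op, already exists): d = {'a': 8, 'b': 192}
After line 4 (get('d', 4) returns default since 'd' not in d): d = {'a': 8, 'b': 192, 'c': 4}

{'a': 8, 'b': 192, 'c': 4}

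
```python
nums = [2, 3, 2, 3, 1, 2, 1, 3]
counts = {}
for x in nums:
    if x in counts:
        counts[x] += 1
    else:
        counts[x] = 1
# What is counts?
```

Initial: counts = {}, nums = [2, 3, 2, 3, 1, 2, 1, 3]
See 2: counts = {2: 1}
See 3: counts = {2: 1, 3: 1}
See 2: counts = {2: 2, 3: 1}
See 3: counts = {2: 2, 3: 2}
See 1: counts = {2: 2, 3: 2, 1: 1}
See 2: counts = {2: 3, 3: 2, 1: 1}
See 1: counts = {2: 3, 3: 2, 1: 2}
See 3: counts = {2: 3, 3: 3, 1: 2}

{2: 3, 3: 3, 1: 2}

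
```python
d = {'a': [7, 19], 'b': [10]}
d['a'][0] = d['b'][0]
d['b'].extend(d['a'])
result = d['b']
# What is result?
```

After line 1: d = {'a': [7, 19], 'b': [10]}
After line 2 (a[0] = b[0] = 10): d = {'a': [10, 19], 'b': [10]}
After line 3 (b.extend(a) appends [10, 19]): d = {'a': [10, 19], 'b': [10, 10, 19]}
After line 4: result = d['b'] = [10, 10, 19]

[10, 10, 19]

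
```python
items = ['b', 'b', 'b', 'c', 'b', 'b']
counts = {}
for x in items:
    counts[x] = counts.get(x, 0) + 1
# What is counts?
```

Initial: counts = {}, items = ['b', 'b', 'b', 'c', 'b', 'b']
See 'b': counts = {'b': 1}
See 'b': counts = {'b': 2}
See 'b': counts = {'b': 3}
See 'c': counts = {'b': 3, 'c': 1}
See 'b': counts = {'b': 4, 'c': 1}
See 'b': counts = {'b': 5, 'c': 1}

{'b': 5, 'c': 1}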